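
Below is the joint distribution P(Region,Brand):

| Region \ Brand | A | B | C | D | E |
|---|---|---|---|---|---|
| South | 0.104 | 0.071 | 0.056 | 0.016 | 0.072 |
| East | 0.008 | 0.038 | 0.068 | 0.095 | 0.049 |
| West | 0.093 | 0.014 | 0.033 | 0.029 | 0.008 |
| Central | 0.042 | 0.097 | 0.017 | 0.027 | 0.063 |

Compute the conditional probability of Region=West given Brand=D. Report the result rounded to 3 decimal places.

P(Brand=D) = 0.016 + 0.095 + 0.029 + 0.027 = 0.167.
P(Region=West | Brand=D) = 0.029/0.167 = 0.174.

0.174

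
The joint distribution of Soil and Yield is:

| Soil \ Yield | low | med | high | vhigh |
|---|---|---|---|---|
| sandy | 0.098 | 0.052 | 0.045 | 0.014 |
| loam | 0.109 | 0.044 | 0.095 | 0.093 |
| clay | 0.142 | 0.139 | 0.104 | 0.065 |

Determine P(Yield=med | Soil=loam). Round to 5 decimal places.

0.12903

P(Soil=loam) = 0.109 + 0.044 + 0.095 + 0.093 = 0.341.
P(Yield=med | Soil=loam) = 0.044/0.341 = 0.12903.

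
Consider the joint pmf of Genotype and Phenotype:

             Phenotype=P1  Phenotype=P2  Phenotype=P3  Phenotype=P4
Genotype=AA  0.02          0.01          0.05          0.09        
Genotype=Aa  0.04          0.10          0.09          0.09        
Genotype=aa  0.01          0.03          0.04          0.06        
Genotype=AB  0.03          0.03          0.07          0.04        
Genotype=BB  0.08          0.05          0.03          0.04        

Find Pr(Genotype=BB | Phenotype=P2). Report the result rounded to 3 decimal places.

0.227

P(Phenotype=P2) = 0.01 + 0.10 + 0.03 + 0.03 + 0.05 = 0.22.
P(Genotype=BB | Phenotype=P2) = 0.05/0.22 = 0.227.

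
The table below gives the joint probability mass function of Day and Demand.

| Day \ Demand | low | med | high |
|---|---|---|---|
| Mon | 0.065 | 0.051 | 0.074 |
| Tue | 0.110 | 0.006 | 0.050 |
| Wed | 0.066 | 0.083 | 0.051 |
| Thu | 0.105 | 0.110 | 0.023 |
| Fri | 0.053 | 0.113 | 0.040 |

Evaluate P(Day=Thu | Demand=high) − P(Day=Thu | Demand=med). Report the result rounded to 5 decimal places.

-0.20639

P(Demand=high) = 0.074 + 0.050 + 0.051 + 0.023 + 0.040 = 0.238; P(Day=Thu | Demand=high) = 0.023/0.238 = 0.096639.
P(Demand=med) = 0.051 + 0.006 + 0.083 + 0.110 + 0.113 = 0.363; P(Day=Thu | Demand=med) = 0.110/0.363 = 0.303030.
Difference = -0.20639.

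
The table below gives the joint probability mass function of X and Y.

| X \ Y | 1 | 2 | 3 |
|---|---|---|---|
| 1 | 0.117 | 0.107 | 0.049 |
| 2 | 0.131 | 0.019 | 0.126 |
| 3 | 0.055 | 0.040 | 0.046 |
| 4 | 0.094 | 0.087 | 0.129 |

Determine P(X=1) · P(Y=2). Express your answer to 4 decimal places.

0.0691

P(X=1) = 0.117 + 0.107 + 0.049 = 0.273.
P(Y=2) = 0.107 + 0.019 + 0.040 + 0.087 = 0.253.
Product: 0.273 × 0.253 = 0.0691.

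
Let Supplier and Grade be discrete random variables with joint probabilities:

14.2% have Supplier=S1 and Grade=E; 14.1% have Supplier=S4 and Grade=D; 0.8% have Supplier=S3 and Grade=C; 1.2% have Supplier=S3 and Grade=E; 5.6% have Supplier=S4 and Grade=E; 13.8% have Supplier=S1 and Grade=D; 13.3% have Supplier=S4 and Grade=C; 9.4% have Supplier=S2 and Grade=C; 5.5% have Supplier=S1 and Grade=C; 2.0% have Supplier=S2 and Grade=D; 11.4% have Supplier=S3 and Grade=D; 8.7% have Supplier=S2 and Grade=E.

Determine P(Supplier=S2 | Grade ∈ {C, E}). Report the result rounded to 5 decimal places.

0.30835

P(Grade=C) = 0.055 + 0.094 + 0.008 + 0.133 = 0.290.
P(Grade=E) = 0.142 + 0.087 + 0.012 + 0.056 = 0.297.
P(Grade ∈ {C, E}) = 0.290 + 0.297 = 0.587; P(Supplier=S2, Grade ∈ {C, E}) = 0.094 + 0.087 = 0.181.
P(Supplier=S2 | Grade ∈ {C, E}) = 0.181/0.587 = 0.30835.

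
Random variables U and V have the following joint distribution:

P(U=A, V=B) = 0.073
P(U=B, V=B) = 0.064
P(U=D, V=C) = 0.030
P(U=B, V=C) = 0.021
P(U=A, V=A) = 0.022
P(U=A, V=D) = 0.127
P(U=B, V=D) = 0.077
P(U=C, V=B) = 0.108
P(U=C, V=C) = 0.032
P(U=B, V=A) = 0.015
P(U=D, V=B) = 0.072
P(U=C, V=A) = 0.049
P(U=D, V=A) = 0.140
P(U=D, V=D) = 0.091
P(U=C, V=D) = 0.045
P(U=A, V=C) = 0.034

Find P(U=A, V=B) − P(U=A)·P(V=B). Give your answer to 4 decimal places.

-0.0082

P(U=A) = 0.022 + 0.073 + 0.034 + 0.127 = 0.256.
P(V=B) = 0.073 + 0.064 + 0.108 + 0.072 = 0.317.
P(U=A, V=B) − P(U=A)P(V=B) = 0.073 − 0.256×0.317 = -0.0082.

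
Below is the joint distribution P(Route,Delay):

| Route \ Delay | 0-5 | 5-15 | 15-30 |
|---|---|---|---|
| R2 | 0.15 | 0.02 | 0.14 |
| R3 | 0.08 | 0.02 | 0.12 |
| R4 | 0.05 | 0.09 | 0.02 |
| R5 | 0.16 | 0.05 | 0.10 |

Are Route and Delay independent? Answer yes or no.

P(Route=R4) = 0.16 and P(Delay=5-15) = 0.18, so their product is 0.0288, but P(Route=R4, Delay=5-15) = 0.09. Since these differ, Route and Delay are not independent.

no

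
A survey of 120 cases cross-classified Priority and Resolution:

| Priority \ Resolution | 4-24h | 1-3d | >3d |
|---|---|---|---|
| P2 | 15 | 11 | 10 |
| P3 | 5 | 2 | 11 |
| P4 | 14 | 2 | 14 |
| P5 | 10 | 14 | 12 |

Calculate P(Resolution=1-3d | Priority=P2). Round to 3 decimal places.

Total with Priority=P2: 15 + 11 + 10 = 36.
P(Resolution=1-3d | Priority=P2) = 11/36 = 0.306.

0.306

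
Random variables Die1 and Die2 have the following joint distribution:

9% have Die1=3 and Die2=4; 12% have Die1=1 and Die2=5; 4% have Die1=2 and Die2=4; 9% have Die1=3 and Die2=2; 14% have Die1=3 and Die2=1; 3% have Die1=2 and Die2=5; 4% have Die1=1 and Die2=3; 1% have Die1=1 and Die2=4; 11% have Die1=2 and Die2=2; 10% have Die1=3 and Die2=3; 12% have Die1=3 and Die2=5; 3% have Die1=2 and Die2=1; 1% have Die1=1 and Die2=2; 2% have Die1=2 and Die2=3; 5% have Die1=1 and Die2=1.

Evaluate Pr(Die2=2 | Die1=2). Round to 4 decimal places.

P(Die1=2) = 0.03 + 0.11 + 0.02 + 0.04 + 0.03 = 0.23.
P(Die2=2 | Die1=2) = 0.11/0.23 = 0.4783.

0.4783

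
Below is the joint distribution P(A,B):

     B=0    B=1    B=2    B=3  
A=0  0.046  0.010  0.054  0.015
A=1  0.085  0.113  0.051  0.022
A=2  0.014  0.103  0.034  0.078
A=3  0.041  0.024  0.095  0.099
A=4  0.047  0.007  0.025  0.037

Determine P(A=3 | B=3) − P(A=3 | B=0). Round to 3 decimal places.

P(B=3) = 0.015 + 0.022 + 0.078 + 0.099 + 0.037 = 0.251; P(A=3 | B=3) = 0.099/0.251 = 0.3944.
P(B=0) = 0.046 + 0.085 + 0.014 + 0.041 + 0.047 = 0.233; P(A=3 | B=0) = 0.041/0.233 = 0.1760.
Difference = 0.218.

0.218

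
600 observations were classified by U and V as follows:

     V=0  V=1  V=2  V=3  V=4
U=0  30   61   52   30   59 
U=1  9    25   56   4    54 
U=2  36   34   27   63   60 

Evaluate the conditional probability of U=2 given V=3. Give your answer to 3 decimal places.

Total with V=3: 30 + 4 + 63 = 97.
P(U=2 | V=3) = 63/97 = 0.649.

0.649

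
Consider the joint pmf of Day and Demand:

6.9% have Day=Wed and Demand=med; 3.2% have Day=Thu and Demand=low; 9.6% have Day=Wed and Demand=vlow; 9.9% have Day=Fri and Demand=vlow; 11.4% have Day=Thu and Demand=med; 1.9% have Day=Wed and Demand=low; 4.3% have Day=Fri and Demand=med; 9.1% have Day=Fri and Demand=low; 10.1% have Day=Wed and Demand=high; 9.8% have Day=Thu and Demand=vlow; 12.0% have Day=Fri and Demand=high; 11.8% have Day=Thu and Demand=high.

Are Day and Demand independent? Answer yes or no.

no

P(Day=Fri) = 0.353 and P(Demand=low) = 0.142, so their product is 0.05013, but P(Day=Fri, Demand=low) = 0.091. Since these differ, Day and Demand are not independent.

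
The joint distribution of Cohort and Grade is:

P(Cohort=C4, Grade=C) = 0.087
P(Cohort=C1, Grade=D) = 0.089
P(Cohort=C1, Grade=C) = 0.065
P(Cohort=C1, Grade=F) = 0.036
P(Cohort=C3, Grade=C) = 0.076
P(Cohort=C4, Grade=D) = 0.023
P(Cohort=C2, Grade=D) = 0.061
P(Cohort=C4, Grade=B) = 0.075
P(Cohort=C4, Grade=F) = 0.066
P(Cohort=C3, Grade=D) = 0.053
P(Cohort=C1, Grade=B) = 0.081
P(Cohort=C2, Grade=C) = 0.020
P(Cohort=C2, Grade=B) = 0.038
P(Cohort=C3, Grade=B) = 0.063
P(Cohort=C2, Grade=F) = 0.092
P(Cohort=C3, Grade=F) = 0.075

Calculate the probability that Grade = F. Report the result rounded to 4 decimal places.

0.2690

P(Grade=F) = 0.036 + 0.092 + 0.075 + 0.066 = 0.269.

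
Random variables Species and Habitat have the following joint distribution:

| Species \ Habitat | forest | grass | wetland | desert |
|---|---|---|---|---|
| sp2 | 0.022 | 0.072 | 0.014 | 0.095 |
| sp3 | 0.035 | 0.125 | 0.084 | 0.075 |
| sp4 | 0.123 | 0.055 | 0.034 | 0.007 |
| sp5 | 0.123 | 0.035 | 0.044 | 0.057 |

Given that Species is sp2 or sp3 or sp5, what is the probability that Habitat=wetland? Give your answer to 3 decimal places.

P(Species=sp2) = 0.022 + 0.072 + 0.014 + 0.095 = 0.203.
P(Species=sp3) = 0.035 + 0.125 + 0.084 + 0.075 = 0.319.
P(Species=sp5) = 0.123 + 0.035 + 0.044 + 0.057 = 0.259.
P(Species ∈ {sp2, sp3, sp5}) = 0.203 + 0.319 + 0.259 = 0.781; P(Habitat=wetland, Species ∈ {sp2, sp3, sp5}) = 0.014 + 0.084 + 0.044 = 0.142.
P(Habitat=wetland | Species ∈ {sp2, sp3, sp5}) = 0.142/0.781 = 0.182.

0.182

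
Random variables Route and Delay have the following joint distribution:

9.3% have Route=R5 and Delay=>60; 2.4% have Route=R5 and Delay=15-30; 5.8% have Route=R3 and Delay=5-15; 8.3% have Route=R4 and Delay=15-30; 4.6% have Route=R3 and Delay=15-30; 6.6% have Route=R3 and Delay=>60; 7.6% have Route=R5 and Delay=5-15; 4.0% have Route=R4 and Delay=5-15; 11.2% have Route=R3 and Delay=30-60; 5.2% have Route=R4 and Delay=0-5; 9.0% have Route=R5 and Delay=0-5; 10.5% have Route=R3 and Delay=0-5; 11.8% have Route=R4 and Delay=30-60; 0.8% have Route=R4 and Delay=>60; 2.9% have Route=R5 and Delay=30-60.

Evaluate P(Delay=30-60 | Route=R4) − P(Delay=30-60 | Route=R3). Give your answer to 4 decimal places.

0.1026

P(Route=R4) = 0.052 + 0.040 + 0.083 + 0.118 + 0.008 = 0.301; P(Delay=30-60 | Route=R4) = 0.118/0.301 = 0.39203.
P(Route=R3) = 0.105 + 0.058 + 0.046 + 0.112 + 0.066 = 0.387; P(Delay=30-60 | Route=R3) = 0.112/0.387 = 0.28941.
Difference = 0.1026.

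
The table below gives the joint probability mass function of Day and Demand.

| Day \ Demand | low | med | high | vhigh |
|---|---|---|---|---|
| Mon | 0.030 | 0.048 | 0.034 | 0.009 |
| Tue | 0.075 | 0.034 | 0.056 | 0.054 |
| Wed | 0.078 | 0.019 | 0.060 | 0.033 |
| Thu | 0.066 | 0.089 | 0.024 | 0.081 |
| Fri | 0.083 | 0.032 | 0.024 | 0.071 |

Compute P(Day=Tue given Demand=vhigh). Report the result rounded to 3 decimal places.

P(Demand=vhigh) = 0.009 + 0.054 + 0.033 + 0.081 + 0.071 = 0.248.
P(Day=Tue | Demand=vhigh) = 0.054/0.248 = 0.218.

0.218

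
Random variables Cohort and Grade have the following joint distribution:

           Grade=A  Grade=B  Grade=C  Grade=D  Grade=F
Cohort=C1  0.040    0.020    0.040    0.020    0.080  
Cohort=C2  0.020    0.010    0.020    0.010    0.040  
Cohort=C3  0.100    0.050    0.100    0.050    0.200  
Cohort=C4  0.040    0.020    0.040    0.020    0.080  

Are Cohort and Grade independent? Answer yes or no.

yes

Every cell satisfies P(Cohort,Grade) = P(Cohort)·P(Grade). For instance P(Cohort=C4) = 0.200, P(Grade=F) = 0.400, and 0.200×0.400 = 0.080 matches the joint entry. So Cohort and Grade are independent.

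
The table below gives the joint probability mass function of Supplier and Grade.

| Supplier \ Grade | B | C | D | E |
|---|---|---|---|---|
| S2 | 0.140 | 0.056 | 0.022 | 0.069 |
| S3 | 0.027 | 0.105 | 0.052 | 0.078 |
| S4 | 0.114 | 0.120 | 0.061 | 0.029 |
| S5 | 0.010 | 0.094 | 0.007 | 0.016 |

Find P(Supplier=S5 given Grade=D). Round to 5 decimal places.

P(Grade=D) = 0.022 + 0.052 + 0.061 + 0.007 = 0.142.
P(Supplier=S5 | Grade=D) = 0.007/0.142 = 0.04930.

0.04930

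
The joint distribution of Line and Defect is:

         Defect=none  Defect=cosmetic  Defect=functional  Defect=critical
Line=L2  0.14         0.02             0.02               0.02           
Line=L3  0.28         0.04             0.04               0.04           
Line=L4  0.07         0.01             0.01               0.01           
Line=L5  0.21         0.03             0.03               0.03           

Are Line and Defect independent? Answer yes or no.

yes

Every cell satisfies P(Line,Defect) = P(Line)·P(Defect). For instance P(Line=L3) = 0.40, P(Defect=functional) = 0.10, and 0.40×0.10 = 0.04 matches the joint entry. So Line and Defect are independent.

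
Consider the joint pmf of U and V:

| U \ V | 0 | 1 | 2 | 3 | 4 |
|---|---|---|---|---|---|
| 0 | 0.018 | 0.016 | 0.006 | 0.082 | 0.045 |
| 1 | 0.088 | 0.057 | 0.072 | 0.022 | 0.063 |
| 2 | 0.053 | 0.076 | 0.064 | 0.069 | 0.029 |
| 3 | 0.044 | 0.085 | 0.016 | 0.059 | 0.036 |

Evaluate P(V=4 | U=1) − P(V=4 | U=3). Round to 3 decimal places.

P(U=1) = 0.088 + 0.057 + 0.072 + 0.022 + 0.063 = 0.302; P(V=4 | U=1) = 0.063/0.302 = 0.2086.
P(U=3) = 0.044 + 0.085 + 0.016 + 0.059 + 0.036 = 0.240; P(V=4 | U=3) = 0.036/0.240 = 0.1500.
Difference = 0.059.

0.059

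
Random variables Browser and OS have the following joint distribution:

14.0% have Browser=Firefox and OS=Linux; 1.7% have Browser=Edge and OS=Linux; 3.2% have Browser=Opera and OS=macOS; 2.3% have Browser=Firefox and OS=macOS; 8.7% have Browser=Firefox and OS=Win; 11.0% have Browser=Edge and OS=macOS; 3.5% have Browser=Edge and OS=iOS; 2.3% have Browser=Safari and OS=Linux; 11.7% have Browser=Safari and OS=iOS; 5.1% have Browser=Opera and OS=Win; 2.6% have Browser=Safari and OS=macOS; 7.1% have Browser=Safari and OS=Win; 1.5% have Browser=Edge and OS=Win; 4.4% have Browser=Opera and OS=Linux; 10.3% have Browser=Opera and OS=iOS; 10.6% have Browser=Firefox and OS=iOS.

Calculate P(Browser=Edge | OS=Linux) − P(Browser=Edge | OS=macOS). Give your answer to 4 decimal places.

-0.5000

P(OS=Linux) = 0.140 + 0.023 + 0.017 + 0.044 = 0.224; P(Browser=Edge | OS=Linux) = 0.017/0.224 = 0.07589.
P(OS=macOS) = 0.023 + 0.026 + 0.110 + 0.032 = 0.191; P(Browser=Edge | OS=macOS) = 0.110/0.191 = 0.57592.
Difference = -0.5000.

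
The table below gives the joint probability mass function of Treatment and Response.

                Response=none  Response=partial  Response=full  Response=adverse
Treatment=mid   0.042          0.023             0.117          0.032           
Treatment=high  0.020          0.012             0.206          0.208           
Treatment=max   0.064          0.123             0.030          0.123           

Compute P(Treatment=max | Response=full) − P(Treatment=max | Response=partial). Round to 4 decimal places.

P(Response=full) = 0.117 + 0.206 + 0.030 = 0.353; P(Treatment=max | Response=full) = 0.030/0.353 = 0.08499.
P(Response=partial) = 0.023 + 0.012 + 0.123 = 0.158; P(Treatment=max | Response=partial) = 0.123/0.158 = 0.77848.
Difference = -0.6935.

-0.6935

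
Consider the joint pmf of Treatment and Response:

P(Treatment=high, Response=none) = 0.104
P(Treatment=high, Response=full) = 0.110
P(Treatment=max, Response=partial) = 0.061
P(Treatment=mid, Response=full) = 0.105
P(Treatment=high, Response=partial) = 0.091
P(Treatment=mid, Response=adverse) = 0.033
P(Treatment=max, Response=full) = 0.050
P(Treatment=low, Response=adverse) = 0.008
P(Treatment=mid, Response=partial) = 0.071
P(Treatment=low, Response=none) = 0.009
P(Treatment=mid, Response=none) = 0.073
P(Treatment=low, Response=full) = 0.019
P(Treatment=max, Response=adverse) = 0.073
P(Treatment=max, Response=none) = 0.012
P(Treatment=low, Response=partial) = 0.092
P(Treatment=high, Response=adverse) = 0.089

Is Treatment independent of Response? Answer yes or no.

no

P(Treatment=low) = 0.128 and P(Response=partial) = 0.315, so their product is 0.04032, but P(Treatment=low, Response=partial) = 0.092. Since these differ, Treatment and Response are not independent.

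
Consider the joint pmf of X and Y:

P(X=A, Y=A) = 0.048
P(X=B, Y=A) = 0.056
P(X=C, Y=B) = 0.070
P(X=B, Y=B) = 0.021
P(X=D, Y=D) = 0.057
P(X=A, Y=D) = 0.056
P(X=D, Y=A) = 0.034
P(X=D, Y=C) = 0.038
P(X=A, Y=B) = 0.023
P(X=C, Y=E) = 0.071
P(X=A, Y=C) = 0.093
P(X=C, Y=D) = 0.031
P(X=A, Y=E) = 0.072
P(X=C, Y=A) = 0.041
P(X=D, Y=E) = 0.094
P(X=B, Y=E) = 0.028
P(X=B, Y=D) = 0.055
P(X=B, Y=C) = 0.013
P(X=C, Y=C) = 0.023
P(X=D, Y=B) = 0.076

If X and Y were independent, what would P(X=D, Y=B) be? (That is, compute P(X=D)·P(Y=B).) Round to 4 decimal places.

P(X=D) = 0.034 + 0.076 + 0.038 + 0.057 + 0.094 = 0.299.
P(Y=B) = 0.023 + 0.021 + 0.070 + 0.076 = 0.190.
Product: 0.299 × 0.190 = 0.0568.

0.0568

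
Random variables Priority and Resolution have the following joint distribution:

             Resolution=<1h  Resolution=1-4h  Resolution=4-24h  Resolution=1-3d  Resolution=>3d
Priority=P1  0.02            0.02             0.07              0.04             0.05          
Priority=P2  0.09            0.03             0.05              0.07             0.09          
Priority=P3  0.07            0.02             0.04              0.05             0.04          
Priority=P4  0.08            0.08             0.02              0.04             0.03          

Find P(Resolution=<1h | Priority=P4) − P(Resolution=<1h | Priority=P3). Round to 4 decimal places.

0.0018

P(Priority=P4) = 0.08 + 0.08 + 0.02 + 0.04 + 0.03 = 0.25; P(Resolution=<1h | Priority=P4) = 0.08/0.25 = 0.32000.
P(Priority=P3) = 0.07 + 0.02 + 0.04 + 0.05 + 0.04 = 0.22; P(Resolution=<1h | Priority=P3) = 0.07/0.22 = 0.31818.
Difference = 0.0018.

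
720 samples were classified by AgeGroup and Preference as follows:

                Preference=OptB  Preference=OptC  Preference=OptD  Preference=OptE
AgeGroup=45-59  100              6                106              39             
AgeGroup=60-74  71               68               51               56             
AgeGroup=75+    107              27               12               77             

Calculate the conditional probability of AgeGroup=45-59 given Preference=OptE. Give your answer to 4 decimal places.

Total with Preference=OptE: 39 + 56 + 77 = 172.
P(AgeGroup=45-59 | Preference=OptE) = 39/172 = 0.2267.

0.2267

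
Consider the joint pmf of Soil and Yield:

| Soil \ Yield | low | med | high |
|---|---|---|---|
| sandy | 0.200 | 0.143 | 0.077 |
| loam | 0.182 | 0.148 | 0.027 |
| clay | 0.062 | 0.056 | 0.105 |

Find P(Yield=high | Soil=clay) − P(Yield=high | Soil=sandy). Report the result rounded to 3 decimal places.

P(Soil=clay) = 0.062 + 0.056 + 0.105 = 0.223; P(Yield=high | Soil=clay) = 0.105/0.223 = 0.4709.
P(Soil=sandy) = 0.200 + 0.143 + 0.077 = 0.420; P(Yield=high | Soil=sandy) = 0.077/0.420 = 0.1833.
Difference = 0.288.

0.288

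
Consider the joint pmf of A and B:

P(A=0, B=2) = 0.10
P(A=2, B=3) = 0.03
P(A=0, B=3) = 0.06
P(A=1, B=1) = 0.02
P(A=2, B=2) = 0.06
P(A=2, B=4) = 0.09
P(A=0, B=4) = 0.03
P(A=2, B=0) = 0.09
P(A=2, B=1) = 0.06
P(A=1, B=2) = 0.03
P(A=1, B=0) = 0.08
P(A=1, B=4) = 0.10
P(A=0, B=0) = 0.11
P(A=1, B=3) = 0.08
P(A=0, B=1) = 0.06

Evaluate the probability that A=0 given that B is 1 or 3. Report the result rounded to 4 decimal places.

0.3871

P(B=1) = 0.06 + 0.02 + 0.06 = 0.14.
P(B=3) = 0.06 + 0.08 + 0.03 = 0.17.
P(B ∈ {1, 3}) = 0.14 + 0.17 = 0.31; P(A=0, B ∈ {1, 3}) = 0.06 + 0.06 = 0.12.
P(A=0 | B ∈ {1, 3}) = 0.12/0.31 = 0.3871.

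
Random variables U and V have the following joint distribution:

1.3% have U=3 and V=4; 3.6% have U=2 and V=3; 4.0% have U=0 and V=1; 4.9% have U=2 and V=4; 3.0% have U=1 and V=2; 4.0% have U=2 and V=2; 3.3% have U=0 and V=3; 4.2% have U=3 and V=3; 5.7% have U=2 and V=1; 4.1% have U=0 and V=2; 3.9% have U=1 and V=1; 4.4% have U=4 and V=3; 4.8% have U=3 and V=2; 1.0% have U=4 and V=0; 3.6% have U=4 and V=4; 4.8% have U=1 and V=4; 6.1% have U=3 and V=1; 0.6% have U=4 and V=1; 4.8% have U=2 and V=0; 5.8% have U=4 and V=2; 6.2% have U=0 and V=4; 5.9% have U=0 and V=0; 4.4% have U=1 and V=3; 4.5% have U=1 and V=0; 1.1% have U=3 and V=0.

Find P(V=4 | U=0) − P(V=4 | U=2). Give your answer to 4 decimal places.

P(U=0) = 0.059 + 0.040 + 0.041 + 0.033 + 0.062 = 0.235; P(V=4 | U=0) = 0.062/0.235 = 0.26383.
P(U=2) = 0.048 + 0.057 + 0.040 + 0.036 + 0.049 = 0.230; P(V=4 | U=2) = 0.049/0.230 = 0.21304.
Difference = 0.0508.

0.0508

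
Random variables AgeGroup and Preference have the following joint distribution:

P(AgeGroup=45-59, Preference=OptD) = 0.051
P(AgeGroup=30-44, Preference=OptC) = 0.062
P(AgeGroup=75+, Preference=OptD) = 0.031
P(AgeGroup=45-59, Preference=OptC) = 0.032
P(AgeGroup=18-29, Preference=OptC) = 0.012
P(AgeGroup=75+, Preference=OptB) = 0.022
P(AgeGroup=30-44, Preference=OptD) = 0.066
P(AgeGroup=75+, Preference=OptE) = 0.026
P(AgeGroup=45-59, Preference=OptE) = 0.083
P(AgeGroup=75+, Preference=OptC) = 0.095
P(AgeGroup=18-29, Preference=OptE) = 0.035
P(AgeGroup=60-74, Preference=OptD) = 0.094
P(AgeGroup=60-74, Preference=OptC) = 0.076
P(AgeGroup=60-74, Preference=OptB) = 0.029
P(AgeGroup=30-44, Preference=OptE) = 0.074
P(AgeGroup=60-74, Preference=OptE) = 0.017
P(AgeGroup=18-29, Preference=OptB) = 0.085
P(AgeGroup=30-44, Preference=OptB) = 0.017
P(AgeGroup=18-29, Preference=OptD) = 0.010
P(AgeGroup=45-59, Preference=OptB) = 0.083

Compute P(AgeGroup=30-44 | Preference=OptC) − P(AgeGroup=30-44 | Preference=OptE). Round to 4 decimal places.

P(Preference=OptC) = 0.012 + 0.062 + 0.032 + 0.076 + 0.095 = 0.277; P(AgeGroup=30-44 | Preference=OptC) = 0.062/0.277 = 0.22383.
P(Preference=OptE) = 0.035 + 0.074 + 0.083 + 0.017 + 0.026 = 0.235; P(AgeGroup=30-44 | Preference=OptE) = 0.074/0.235 = 0.31489.
Difference = -0.0911.

-0.0911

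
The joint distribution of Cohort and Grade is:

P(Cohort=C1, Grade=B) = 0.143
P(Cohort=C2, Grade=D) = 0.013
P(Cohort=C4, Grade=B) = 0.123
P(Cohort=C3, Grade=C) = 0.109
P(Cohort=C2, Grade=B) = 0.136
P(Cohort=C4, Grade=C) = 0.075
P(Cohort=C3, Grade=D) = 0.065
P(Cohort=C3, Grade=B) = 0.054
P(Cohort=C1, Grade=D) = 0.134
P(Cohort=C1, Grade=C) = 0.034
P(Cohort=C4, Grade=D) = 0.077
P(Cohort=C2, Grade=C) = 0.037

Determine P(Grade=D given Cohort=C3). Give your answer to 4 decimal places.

P(Cohort=C3) = 0.054 + 0.109 + 0.065 = 0.228.
P(Grade=D | Cohort=C3) = 0.065/0.228 = 0.2851.

0.2851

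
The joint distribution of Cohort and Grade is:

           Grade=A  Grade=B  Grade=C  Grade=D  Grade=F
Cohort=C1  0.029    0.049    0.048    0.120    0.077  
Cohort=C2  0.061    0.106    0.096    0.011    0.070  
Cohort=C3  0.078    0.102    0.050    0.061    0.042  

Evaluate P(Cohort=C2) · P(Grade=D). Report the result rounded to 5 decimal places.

P(Cohort=C2) = 0.061 + 0.106 + 0.096 + 0.011 + 0.070 = 0.344.
P(Grade=D) = 0.120 + 0.011 + 0.061 = 0.192.
Product: 0.344 × 0.192 = 0.06605.

0.06605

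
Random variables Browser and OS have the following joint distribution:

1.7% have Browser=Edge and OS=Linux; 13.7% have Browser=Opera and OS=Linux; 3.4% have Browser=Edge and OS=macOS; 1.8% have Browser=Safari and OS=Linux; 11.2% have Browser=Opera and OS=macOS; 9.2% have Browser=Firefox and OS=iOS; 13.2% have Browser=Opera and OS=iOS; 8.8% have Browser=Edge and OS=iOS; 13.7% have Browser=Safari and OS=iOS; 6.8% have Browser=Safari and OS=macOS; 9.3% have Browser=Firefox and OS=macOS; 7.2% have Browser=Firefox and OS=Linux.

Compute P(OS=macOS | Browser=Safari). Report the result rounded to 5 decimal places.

P(Browser=Safari) = 0.068 + 0.018 + 0.137 = 0.223.
P(OS=macOS | Browser=Safari) = 0.068/0.223 = 0.30493.

0.30493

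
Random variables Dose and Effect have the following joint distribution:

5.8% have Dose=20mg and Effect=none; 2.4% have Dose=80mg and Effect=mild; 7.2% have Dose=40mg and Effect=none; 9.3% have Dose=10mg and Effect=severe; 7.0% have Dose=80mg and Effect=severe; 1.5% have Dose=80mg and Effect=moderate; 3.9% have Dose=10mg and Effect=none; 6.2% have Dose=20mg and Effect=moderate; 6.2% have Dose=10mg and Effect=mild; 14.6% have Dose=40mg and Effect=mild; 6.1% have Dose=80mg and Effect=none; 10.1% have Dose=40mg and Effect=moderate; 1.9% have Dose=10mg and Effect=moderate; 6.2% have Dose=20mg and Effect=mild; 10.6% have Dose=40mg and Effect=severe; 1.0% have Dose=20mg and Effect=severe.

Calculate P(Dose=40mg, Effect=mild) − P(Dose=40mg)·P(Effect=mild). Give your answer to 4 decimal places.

P(Dose=40mg) = 0.072 + 0.146 + 0.101 + 0.106 = 0.425.
P(Effect=mild) = 0.062 + 0.062 + 0.146 + 0.024 = 0.294.
P(Dose=40mg, Effect=mild) − P(Dose=40mg)P(Effect=mild) = 0.146 − 0.425×0.294 = 0.0211.

0.0211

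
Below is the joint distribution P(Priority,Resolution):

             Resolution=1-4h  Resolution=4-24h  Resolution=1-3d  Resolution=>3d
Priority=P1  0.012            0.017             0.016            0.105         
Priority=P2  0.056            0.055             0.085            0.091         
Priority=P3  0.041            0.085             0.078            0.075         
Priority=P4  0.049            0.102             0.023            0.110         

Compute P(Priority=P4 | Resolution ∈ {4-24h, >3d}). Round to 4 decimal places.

P(Resolution=4-24h) = 0.017 + 0.055 + 0.085 + 0.102 = 0.259.
P(Resolution=>3d) = 0.105 + 0.091 + 0.075 + 0.110 = 0.381.
P(Resolution ∈ {4-24h, >3d}) = 0.259 + 0.381 = 0.640; P(Priority=P4, Resolution ∈ {4-24h, >3d}) = 0.102 + 0.110 = 0.212.
P(Priority=P4 | Resolution ∈ {4-24h, >3d}) = 0.212/0.640 = 0.3313.

0.3313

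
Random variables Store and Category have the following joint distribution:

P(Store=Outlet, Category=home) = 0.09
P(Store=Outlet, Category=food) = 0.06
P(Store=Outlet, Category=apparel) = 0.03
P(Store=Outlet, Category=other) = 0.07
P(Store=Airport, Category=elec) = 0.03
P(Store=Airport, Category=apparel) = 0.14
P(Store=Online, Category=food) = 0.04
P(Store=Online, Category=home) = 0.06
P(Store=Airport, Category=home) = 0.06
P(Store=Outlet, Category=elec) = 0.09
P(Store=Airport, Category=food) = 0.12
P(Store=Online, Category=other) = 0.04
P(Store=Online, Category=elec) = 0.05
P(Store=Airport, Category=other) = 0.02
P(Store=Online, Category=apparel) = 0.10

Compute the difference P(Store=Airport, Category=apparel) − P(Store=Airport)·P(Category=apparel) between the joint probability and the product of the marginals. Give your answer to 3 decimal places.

P(Store=Airport) = 0.12 + 0.14 + 0.03 + 0.06 + 0.02 = 0.37.
P(Category=apparel) = 0.14 + 0.03 + 0.10 = 0.27.
P(Store=Airport, Category=apparel) − P(Store=Airport)P(Category=apparel) = 0.14 − 0.37×0.27 = 0.040.

0.040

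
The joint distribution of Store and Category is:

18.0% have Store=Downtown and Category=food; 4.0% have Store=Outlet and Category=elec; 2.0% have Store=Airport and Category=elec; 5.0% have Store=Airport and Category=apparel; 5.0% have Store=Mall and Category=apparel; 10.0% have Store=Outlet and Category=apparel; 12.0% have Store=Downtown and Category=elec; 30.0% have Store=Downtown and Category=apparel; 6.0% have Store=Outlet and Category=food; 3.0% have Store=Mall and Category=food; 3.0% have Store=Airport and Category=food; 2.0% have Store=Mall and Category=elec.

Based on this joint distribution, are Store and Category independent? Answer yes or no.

yes

Every cell satisfies P(Store,Category) = P(Store)·P(Category). For instance P(Store=Outlet) = 0.200, P(Category=apparel) = 0.500, and 0.200×0.500 = 0.100 matches the joint entry. So Store and Category are independent.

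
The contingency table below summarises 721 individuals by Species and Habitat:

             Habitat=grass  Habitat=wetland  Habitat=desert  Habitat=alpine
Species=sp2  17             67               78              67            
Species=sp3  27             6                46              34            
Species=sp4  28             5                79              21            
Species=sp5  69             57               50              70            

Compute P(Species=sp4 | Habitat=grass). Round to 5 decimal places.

Total with Habitat=grass: 17 + 27 + 28 + 69 = 141.
P(Species=sp4 | Habitat=grass) = 28/141 = 0.19858.

0.19858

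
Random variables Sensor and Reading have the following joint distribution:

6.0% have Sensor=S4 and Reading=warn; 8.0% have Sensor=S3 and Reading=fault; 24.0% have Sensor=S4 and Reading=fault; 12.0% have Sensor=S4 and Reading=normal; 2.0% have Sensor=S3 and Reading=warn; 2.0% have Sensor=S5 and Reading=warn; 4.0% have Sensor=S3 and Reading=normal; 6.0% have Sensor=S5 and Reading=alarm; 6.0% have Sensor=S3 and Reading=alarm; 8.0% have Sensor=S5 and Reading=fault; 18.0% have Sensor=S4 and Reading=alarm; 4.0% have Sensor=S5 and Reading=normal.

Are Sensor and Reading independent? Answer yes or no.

yes

Every cell satisfies P(Sensor,Reading) = P(Sensor)·P(Reading). For instance P(Sensor=S4) = 0.600, P(Reading=fault) = 0.400, and 0.600×0.400 = 0.240 matches the joint entry. So Sensor and Reading are independent.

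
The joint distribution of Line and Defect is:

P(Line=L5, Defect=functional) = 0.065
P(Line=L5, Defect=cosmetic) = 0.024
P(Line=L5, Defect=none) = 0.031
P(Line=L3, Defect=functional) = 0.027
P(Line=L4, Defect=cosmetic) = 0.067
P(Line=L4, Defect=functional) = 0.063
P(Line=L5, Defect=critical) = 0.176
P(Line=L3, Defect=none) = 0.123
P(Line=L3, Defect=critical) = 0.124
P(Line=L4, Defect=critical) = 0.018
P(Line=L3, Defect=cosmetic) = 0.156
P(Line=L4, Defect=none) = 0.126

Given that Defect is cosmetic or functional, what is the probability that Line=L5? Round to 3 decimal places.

0.221

P(Defect=cosmetic) = 0.156 + 0.067 + 0.024 = 0.247.
P(Defect=functional) = 0.027 + 0.063 + 0.065 = 0.155.
P(Defect ∈ {cosmetic, functional}) = 0.247 + 0.155 = 0.402; P(Line=L5, Defect ∈ {cosmetic, functional}) = 0.024 + 0.065 = 0.089.
P(Line=L5 | Defect ∈ {cosmetic, functional}) = 0.089/0.402 = 0.221.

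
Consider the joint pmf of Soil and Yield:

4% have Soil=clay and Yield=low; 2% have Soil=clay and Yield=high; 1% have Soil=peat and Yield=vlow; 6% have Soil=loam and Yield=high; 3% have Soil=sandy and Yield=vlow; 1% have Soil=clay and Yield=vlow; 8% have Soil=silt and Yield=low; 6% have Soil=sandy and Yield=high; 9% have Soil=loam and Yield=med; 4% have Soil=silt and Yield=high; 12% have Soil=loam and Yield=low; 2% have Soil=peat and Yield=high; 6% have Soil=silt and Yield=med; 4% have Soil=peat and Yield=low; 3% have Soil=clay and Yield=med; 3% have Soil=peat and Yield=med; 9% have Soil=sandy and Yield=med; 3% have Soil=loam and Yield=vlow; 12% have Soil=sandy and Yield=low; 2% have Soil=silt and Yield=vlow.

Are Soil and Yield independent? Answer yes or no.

yes

Every cell satisfies P(Soil,Yield) = P(Soil)·P(Yield). For instance P(Soil=clay) = 0.10, P(Yield=low) = 0.40, and 0.10×0.40 = 0.04 matches the joint entry. So Soil and Yield are independent.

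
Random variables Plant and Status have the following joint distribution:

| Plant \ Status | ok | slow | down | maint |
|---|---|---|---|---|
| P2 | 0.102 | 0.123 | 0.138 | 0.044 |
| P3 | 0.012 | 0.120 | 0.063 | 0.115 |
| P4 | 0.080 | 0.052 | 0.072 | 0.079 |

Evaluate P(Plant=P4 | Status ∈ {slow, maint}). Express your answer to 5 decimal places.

0.24578

P(Status=slow) = 0.123 + 0.120 + 0.052 = 0.295.
P(Status=maint) = 0.044 + 0.115 + 0.079 = 0.238.
P(Status ∈ {slow, maint}) = 0.295 + 0.238 = 0.533; P(Plant=P4, Status ∈ {slow, maint}) = 0.052 + 0.079 = 0.131.
P(Plant=P4 | Status ∈ {slow, maint}) = 0.131/0.533 = 0.24578.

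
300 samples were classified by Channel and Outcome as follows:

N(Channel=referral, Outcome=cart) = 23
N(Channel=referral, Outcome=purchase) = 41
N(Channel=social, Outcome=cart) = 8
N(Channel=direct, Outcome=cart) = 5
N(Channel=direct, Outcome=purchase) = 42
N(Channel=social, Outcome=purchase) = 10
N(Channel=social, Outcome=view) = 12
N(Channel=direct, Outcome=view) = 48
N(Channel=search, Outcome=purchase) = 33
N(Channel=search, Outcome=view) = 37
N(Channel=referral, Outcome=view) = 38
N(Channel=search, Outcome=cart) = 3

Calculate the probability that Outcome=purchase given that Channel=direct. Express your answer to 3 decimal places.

0.442

Total with Channel=direct: 48 + 5 + 42 = 95.
P(Outcome=purchase | Channel=direct) = 42/95 = 0.442.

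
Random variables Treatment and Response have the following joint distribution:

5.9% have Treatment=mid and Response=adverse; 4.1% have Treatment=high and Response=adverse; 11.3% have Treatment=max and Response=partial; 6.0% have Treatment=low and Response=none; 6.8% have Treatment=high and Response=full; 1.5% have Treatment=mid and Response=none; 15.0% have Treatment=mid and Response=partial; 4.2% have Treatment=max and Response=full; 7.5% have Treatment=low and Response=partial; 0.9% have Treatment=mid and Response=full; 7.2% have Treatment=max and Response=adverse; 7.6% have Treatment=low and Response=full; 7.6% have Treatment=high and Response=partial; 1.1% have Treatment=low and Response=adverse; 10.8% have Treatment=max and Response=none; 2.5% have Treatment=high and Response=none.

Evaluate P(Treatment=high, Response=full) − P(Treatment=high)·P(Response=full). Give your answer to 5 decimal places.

P(Treatment=high) = 0.025 + 0.076 + 0.068 + 0.041 = 0.210.
P(Response=full) = 0.076 + 0.009 + 0.068 + 0.042 = 0.195.
P(Treatment=high, Response=full) − P(Treatment=high)P(Response=full) = 0.068 − 0.210×0.195 = 0.02705.

0.02705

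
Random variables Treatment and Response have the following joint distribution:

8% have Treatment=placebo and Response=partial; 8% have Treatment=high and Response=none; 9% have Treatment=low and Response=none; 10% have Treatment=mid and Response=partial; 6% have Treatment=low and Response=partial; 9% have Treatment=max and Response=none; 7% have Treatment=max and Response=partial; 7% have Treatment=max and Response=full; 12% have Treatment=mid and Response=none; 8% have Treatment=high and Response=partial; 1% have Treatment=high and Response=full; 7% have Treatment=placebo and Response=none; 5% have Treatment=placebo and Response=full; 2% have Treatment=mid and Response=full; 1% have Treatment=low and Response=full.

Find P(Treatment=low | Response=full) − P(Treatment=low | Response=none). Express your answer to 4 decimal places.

P(Response=full) = 0.05 + 0.01 + 0.02 + 0.01 + 0.07 = 0.16; P(Treatment=low | Response=full) = 0.01/0.16 = 0.06250.
P(Response=none) = 0.07 + 0.09 + 0.12 + 0.08 + 0.09 = 0.45; P(Treatment=low | Response=none) = 0.09/0.45 = 0.20000.
Difference = -0.1375.

-0.1375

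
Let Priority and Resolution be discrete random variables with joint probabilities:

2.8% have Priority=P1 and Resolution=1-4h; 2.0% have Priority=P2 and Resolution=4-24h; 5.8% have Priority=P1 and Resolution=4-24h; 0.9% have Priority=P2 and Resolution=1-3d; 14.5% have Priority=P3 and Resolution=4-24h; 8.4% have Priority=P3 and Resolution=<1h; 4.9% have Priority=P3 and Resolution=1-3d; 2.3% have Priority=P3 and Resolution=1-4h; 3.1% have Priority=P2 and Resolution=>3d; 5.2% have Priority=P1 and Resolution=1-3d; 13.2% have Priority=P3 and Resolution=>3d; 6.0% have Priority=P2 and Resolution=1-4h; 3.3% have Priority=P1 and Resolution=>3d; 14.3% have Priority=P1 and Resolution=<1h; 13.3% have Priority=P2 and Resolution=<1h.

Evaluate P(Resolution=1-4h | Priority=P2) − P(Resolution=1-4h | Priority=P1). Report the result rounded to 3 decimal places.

0.148

P(Priority=P2) = 0.133 + 0.060 + 0.020 + 0.009 + 0.031 = 0.253; P(Resolution=1-4h | Priority=P2) = 0.060/0.253 = 0.2372.
P(Priority=P1) = 0.143 + 0.028 + 0.058 + 0.052 + 0.033 = 0.314; P(Resolution=1-4h | Priority=P1) = 0.028/0.314 = 0.0892.
Difference = 0.148.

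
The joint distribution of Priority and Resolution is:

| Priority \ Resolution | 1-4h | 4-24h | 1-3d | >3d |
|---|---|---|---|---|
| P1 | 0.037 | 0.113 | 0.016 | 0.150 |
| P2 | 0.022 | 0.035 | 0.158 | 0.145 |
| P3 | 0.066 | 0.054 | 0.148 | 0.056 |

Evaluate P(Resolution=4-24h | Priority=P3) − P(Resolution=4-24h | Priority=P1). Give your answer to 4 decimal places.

P(Priority=P3) = 0.066 + 0.054 + 0.148 + 0.056 = 0.324; P(Resolution=4-24h | Priority=P3) = 0.054/0.324 = 0.16667.
P(Priority=P1) = 0.037 + 0.113 + 0.016 + 0.150 = 0.316; P(Resolution=4-24h | Priority=P1) = 0.113/0.316 = 0.35759.
Difference = -0.1909.

-0.1909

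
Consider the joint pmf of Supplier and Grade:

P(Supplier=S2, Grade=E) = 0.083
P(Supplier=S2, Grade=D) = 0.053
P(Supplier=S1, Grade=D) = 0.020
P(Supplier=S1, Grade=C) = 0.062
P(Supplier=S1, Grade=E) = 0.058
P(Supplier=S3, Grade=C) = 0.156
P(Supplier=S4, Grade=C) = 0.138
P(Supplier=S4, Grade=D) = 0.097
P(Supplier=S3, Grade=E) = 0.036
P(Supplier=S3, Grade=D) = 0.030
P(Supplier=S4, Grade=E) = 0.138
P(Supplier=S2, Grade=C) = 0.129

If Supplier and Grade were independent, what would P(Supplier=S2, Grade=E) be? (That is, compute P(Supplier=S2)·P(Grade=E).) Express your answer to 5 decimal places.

0.08348

P(Supplier=S2) = 0.129 + 0.053 + 0.083 = 0.265.
P(Grade=E) = 0.058 + 0.083 + 0.036 + 0.138 = 0.315.
Product: 0.265 × 0.315 = 0.08348.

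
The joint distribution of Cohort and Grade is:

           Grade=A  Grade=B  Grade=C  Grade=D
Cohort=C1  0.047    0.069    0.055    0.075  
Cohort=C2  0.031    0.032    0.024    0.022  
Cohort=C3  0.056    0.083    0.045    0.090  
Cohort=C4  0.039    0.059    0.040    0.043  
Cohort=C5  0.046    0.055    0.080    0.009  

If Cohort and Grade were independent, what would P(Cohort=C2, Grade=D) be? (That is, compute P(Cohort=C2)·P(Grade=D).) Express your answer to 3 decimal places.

P(Cohort=C2) = 0.031 + 0.032 + 0.024 + 0.022 = 0.109.
P(Grade=D) = 0.075 + 0.022 + 0.090 + 0.043 + 0.009 = 0.239.
Product: 0.109 × 0.239 = 0.026.

0.026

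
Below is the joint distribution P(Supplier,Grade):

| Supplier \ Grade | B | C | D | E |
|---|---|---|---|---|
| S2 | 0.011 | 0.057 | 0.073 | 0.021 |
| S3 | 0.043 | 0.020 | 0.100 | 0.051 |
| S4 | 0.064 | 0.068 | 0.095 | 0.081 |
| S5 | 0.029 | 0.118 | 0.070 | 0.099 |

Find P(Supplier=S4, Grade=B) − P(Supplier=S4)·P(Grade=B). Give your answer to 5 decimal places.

0.01872

P(Supplier=S4) = 0.064 + 0.068 + 0.095 + 0.081 = 0.308.
P(Grade=B) = 0.011 + 0.043 + 0.064 + 0.029 = 0.147.
P(Supplier=S4, Grade=B) − P(Supplier=S4)P(Grade=B) = 0.064 − 0.308×0.147 = 0.01872.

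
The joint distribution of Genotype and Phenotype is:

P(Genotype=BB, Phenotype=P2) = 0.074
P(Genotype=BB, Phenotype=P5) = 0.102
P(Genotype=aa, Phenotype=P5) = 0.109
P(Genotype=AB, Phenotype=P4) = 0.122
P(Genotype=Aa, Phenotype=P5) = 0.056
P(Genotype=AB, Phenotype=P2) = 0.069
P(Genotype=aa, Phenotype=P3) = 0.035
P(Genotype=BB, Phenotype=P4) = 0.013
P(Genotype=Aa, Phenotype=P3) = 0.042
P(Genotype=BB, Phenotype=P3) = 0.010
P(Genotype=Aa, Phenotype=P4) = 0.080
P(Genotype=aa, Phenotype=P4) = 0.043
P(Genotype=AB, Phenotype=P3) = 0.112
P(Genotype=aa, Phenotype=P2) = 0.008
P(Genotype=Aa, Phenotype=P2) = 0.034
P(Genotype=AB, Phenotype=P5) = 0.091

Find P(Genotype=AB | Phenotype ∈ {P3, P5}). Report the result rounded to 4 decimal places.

P(Phenotype=P3) = 0.042 + 0.035 + 0.112 + 0.010 = 0.199.
P(Phenotype=P5) = 0.056 + 0.109 + 0.091 + 0.102 = 0.358.
P(Phenotype ∈ {P3, P5}) = 0.199 + 0.358 = 0.557; P(Genotype=AB, Phenotype ∈ {P3, P5}) = 0.112 + 0.091 = 0.203.
P(Genotype=AB | Phenotype ∈ {P3, P5}) = 0.203/0.557 = 0.3645.

0.3645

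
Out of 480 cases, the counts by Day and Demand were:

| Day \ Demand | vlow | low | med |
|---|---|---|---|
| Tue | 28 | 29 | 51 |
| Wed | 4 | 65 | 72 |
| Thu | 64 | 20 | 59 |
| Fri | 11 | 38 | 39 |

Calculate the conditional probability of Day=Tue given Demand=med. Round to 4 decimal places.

Total with Demand=med: 51 + 72 + 59 + 39 = 221.
P(Day=Tue | Demand=med) = 51/221 = 0.2308.

0.2308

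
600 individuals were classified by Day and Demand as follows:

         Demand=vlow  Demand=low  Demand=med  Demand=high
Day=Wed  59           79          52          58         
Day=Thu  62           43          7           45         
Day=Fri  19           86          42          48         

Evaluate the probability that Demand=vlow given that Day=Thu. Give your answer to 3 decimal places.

Total with Day=Thu: 62 + 43 + 7 + 45 = 157.
P(Demand=vlow | Day=Thu) = 62/157 = 0.395.

0.395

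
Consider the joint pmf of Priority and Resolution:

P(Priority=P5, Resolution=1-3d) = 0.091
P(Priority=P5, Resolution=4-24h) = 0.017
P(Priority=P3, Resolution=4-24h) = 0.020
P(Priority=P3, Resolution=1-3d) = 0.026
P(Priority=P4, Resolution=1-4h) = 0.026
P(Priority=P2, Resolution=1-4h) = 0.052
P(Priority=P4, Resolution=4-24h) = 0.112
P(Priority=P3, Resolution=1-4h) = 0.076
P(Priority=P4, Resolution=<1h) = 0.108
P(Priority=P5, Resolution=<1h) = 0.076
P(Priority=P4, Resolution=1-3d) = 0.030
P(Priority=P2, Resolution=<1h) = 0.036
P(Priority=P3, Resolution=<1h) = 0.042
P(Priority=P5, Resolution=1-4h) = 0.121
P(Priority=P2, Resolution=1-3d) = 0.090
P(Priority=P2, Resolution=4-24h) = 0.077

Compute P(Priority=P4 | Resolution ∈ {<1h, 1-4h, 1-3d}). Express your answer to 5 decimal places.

0.21189

P(Resolution=<1h) = 0.036 + 0.042 + 0.108 + 0.076 = 0.262.
P(Resolution=1-4h) = 0.052 + 0.076 + 0.026 + 0.121 = 0.275.
P(Resolution=1-3d) = 0.090 + 0.026 + 0.030 + 0.091 = 0.237.
P(Resolution ∈ {<1h, 1-4h, 1-3d}) = 0.262 + 0.275 + 0.237 = 0.774; P(Priority=P4, Resolution ∈ {<1h, 1-4h, 1-3d}) = 0.108 + 0.026 + 0.030 = 0.164.
P(Priority=P4 | Resolution ∈ {<1h, 1-4h, 1-3d}) = 0.164/0.774 = 0.21189.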